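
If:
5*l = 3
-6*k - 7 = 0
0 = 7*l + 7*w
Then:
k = -7/6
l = 3/5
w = -3/5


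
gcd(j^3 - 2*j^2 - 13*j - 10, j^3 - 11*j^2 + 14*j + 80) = j^2 - 3*j - 10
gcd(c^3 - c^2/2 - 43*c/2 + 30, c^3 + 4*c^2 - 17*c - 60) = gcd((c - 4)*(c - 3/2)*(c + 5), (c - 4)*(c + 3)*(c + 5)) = c^2 + c - 20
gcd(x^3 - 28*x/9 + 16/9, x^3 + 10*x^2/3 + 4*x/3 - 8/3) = x^2 + 4*x/3 - 4/3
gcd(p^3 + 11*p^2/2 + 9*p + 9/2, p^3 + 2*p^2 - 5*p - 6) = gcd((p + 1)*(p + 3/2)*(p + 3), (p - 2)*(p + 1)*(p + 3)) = p^2 + 4*p + 3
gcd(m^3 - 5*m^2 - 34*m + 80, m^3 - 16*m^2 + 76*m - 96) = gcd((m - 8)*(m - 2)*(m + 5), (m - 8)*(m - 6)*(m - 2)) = m^2 - 10*m + 16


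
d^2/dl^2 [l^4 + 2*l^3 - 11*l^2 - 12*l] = 12*l^2 + 12*l - 22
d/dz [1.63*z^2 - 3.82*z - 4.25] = 3.26*z - 3.82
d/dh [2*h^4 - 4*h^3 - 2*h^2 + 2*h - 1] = 8*h^3 - 12*h^2 - 4*h + 2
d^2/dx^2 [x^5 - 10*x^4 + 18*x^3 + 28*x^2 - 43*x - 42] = 20*x^3 - 120*x^2 + 108*x + 56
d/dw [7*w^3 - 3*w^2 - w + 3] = 21*w^2 - 6*w - 1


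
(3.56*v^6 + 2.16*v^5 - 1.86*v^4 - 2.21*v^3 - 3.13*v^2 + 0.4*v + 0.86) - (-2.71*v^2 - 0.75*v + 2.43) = 3.56*v^6 + 2.16*v^5 - 1.86*v^4 - 2.21*v^3 - 0.42*v^2 + 1.15*v - 1.57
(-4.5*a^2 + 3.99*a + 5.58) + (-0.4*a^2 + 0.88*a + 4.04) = -4.9*a^2 + 4.87*a + 9.62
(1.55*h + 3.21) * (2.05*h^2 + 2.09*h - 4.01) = 3.1775*h^3 + 9.82*h^2 + 0.4934*h - 12.8721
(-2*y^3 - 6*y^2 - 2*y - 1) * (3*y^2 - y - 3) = -6*y^5 - 16*y^4 + 6*y^3 + 17*y^2 + 7*y + 3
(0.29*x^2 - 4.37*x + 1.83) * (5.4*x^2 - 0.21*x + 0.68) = 1.566*x^4 - 23.6589*x^3 + 10.9969*x^2 - 3.3559*x + 1.2444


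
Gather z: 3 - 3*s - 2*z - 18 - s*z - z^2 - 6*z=-3*s - z^2 + z*(-s - 8) - 15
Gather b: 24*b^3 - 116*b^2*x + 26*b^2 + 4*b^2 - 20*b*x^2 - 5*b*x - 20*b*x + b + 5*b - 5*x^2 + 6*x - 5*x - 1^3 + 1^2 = 24*b^3 + b^2*(30 - 116*x) + b*(-20*x^2 - 25*x + 6) - 5*x^2 + x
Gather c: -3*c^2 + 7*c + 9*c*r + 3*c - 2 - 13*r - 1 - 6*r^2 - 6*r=-3*c^2 + c*(9*r + 10) - 6*r^2 - 19*r - 3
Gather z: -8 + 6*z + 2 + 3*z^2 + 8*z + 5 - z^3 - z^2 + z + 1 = -z^3 + 2*z^2 + 15*z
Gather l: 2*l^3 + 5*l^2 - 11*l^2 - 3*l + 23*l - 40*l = 2*l^3 - 6*l^2 - 20*l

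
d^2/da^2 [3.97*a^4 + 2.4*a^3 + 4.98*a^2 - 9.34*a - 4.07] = 47.64*a^2 + 14.4*a + 9.96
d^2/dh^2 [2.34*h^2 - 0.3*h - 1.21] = 4.68000000000000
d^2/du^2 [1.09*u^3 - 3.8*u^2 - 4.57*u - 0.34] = 6.54*u - 7.6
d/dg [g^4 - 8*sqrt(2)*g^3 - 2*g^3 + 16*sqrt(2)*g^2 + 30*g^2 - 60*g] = 4*g^3 - 24*sqrt(2)*g^2 - 6*g^2 + 32*sqrt(2)*g + 60*g - 60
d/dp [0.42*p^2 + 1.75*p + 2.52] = 0.84*p + 1.75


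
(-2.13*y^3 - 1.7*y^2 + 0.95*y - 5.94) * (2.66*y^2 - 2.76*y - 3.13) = -5.6658*y^5 + 1.3568*y^4 + 13.8859*y^3 - 13.1014*y^2 + 13.4209*y + 18.5922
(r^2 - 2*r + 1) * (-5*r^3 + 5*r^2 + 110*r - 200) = -5*r^5 + 15*r^4 + 95*r^3 - 415*r^2 + 510*r - 200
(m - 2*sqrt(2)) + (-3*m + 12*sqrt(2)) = -2*m + 10*sqrt(2)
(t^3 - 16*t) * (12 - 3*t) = -3*t^4 + 12*t^3 + 48*t^2 - 192*t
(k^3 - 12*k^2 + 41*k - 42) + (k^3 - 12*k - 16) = 2*k^3 - 12*k^2 + 29*k - 58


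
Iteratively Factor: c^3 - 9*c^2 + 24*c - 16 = (c - 4)*(c^2 - 5*c + 4) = (c - 4)*(c - 1)*(c - 4)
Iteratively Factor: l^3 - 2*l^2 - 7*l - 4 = (l + 1)*(l^2 - 3*l - 4) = (l - 4)*(l + 1)*(l + 1)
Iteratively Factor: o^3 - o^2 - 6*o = (o + 2)*(o^2 - 3*o) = (o - 3)*(o + 2)*(o)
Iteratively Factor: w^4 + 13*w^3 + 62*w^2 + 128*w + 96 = (w + 4)*(w^3 + 9*w^2 + 26*w + 24) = (w + 2)*(w + 4)*(w^2 + 7*w + 12) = (w + 2)*(w + 3)*(w + 4)*(w + 4)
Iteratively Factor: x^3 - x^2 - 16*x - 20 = (x - 5)*(x^2 + 4*x + 4) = (x - 5)*(x + 2)*(x + 2)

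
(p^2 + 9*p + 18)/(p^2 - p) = (p^2 + 9*p + 18)/(p*(p - 1))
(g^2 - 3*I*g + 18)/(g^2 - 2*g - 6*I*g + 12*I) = (g + 3*I)/(g - 2)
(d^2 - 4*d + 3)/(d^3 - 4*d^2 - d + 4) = (d - 3)/(d^2 - 3*d - 4)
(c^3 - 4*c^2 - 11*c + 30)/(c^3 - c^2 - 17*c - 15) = (c - 2)/(c + 1)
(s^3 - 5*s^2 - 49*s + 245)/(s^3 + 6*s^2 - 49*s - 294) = (s - 5)/(s + 6)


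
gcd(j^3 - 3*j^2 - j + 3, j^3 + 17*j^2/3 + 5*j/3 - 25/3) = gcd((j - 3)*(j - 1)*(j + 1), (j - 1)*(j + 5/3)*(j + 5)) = j - 1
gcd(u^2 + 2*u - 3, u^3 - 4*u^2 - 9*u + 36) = u + 3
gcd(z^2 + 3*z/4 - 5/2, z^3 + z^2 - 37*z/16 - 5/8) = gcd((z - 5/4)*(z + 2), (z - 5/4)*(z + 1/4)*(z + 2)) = z^2 + 3*z/4 - 5/2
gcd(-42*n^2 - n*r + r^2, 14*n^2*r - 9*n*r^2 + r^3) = -7*n + r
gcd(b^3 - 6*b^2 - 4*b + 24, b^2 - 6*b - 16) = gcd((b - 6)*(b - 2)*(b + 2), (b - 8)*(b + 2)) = b + 2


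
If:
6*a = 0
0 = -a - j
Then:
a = 0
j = 0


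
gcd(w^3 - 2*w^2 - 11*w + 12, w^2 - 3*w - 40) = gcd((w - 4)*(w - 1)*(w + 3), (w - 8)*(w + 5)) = 1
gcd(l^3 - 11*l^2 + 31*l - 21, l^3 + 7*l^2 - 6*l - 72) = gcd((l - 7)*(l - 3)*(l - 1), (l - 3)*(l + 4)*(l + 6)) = l - 3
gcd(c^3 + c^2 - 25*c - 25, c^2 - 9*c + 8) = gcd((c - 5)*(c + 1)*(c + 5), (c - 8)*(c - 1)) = 1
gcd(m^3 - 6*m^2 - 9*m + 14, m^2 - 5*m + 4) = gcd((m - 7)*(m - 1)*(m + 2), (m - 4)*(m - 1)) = m - 1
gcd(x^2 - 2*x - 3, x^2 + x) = x + 1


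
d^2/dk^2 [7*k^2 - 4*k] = 14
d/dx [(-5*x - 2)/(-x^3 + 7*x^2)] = (-10*x^2 + 29*x + 28)/(x^3*(x^2 - 14*x + 49))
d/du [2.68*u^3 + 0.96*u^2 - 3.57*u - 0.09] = 8.04*u^2 + 1.92*u - 3.57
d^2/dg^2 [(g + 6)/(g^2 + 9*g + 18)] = 2/(g^3 + 9*g^2 + 27*g + 27)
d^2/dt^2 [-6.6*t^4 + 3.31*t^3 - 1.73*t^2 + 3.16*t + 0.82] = -79.2*t^2 + 19.86*t - 3.46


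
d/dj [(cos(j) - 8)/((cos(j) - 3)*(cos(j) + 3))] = (cos(j)^2 - 16*cos(j) + 9)*sin(j)/((cos(j) - 3)^2*(cos(j) + 3)^2)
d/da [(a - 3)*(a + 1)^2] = (a + 1)*(3*a - 5)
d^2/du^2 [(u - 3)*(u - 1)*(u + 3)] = 6*u - 2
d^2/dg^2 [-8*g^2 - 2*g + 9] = -16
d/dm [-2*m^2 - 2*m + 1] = -4*m - 2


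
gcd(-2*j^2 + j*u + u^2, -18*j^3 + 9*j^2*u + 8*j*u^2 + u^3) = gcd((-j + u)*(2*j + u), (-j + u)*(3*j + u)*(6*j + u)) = -j + u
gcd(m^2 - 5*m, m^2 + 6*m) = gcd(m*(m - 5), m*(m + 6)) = m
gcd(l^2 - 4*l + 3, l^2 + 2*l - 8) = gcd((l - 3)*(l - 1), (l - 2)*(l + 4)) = 1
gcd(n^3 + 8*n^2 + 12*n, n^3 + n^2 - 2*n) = n^2 + 2*n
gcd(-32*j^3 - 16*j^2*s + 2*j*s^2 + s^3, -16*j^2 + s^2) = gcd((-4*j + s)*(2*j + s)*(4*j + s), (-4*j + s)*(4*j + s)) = -16*j^2 + s^2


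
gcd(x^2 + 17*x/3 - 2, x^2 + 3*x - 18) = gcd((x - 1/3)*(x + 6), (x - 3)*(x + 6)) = x + 6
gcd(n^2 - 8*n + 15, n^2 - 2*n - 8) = 1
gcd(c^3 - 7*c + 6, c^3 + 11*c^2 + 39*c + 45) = c + 3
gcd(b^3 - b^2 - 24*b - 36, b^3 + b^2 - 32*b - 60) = b^2 - 4*b - 12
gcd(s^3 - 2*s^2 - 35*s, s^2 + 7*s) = s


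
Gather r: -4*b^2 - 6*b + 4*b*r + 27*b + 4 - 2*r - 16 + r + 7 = -4*b^2 + 21*b + r*(4*b - 1) - 5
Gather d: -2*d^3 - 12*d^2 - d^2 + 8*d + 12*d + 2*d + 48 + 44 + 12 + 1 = -2*d^3 - 13*d^2 + 22*d + 105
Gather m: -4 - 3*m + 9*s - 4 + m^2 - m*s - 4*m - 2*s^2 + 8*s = m^2 + m*(-s - 7) - 2*s^2 + 17*s - 8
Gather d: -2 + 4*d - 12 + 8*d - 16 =12*d - 30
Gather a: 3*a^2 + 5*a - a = 3*a^2 + 4*a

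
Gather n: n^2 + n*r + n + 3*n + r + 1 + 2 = n^2 + n*(r + 4) + r + 3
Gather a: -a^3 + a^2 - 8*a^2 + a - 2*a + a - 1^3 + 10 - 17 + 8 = -a^3 - 7*a^2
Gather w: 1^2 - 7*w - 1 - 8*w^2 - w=-8*w^2 - 8*w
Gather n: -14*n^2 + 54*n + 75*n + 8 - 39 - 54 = -14*n^2 + 129*n - 85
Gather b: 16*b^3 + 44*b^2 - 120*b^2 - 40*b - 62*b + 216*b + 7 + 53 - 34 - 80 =16*b^3 - 76*b^2 + 114*b - 54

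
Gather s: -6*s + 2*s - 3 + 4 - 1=-4*s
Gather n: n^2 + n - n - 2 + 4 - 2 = n^2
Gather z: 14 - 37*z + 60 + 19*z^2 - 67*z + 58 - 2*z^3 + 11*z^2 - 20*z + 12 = -2*z^3 + 30*z^2 - 124*z + 144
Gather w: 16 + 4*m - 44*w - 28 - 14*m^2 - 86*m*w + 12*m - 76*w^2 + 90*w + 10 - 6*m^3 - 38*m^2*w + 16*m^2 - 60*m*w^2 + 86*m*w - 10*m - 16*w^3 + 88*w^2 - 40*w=-6*m^3 + 2*m^2 + 6*m - 16*w^3 + w^2*(12 - 60*m) + w*(6 - 38*m^2) - 2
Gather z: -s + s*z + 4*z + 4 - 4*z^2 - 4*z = s*z - s - 4*z^2 + 4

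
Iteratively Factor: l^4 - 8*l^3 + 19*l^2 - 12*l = (l)*(l^3 - 8*l^2 + 19*l - 12) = l*(l - 3)*(l^2 - 5*l + 4) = l*(l - 3)*(l - 1)*(l - 4)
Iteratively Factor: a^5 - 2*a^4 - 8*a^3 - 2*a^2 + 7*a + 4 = (a + 1)*(a^4 - 3*a^3 - 5*a^2 + 3*a + 4) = (a + 1)^2*(a^3 - 4*a^2 - a + 4) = (a - 4)*(a + 1)^2*(a^2 - 1) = (a - 4)*(a + 1)^3*(a - 1)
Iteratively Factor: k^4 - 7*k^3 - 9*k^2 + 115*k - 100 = (k - 5)*(k^3 - 2*k^2 - 19*k + 20) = (k - 5)^2*(k^2 + 3*k - 4) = (k - 5)^2*(k + 4)*(k - 1)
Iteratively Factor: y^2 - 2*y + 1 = (y - 1)*(y - 1)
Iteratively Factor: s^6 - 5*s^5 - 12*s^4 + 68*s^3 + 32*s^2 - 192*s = (s - 4)*(s^5 - s^4 - 16*s^3 + 4*s^2 + 48*s) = s*(s - 4)*(s^4 - s^3 - 16*s^2 + 4*s + 48) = s*(s - 4)*(s + 3)*(s^3 - 4*s^2 - 4*s + 16) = s*(s - 4)*(s - 2)*(s + 3)*(s^2 - 2*s - 8) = s*(s - 4)^2*(s - 2)*(s + 3)*(s + 2)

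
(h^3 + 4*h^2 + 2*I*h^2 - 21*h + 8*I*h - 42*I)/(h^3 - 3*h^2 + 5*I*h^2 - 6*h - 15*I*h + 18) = (h + 7)/(h + 3*I)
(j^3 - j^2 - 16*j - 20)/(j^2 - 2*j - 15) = (j^2 + 4*j + 4)/(j + 3)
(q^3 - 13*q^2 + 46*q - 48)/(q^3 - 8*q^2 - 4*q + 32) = (q - 3)/(q + 2)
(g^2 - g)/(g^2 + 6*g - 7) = g/(g + 7)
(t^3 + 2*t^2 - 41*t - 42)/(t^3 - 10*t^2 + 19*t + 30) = (t + 7)/(t - 5)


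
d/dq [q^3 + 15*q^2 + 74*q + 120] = 3*q^2 + 30*q + 74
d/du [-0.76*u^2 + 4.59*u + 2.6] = 4.59 - 1.52*u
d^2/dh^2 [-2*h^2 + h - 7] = -4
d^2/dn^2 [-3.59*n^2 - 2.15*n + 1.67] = -7.18000000000000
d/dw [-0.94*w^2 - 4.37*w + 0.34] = -1.88*w - 4.37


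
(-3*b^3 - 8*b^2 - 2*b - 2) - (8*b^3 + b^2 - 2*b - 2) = -11*b^3 - 9*b^2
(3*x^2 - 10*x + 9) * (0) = 0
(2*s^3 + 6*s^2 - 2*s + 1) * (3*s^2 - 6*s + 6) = 6*s^5 + 6*s^4 - 30*s^3 + 51*s^2 - 18*s + 6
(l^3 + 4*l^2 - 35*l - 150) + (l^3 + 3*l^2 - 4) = 2*l^3 + 7*l^2 - 35*l - 154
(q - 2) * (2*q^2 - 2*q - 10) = 2*q^3 - 6*q^2 - 6*q + 20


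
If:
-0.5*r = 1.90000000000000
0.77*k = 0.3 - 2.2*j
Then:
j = 0.136363636363636 - 0.35*k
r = -3.80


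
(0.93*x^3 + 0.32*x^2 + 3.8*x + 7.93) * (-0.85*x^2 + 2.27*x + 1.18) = -0.7905*x^5 + 1.8391*x^4 - 1.4062*x^3 + 2.2631*x^2 + 22.4851*x + 9.3574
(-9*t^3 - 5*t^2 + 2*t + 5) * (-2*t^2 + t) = 18*t^5 + t^4 - 9*t^3 - 8*t^2 + 5*t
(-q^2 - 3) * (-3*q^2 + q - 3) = 3*q^4 - q^3 + 12*q^2 - 3*q + 9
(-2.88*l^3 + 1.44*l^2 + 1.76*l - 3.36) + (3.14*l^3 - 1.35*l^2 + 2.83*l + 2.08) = 0.26*l^3 + 0.0899999999999999*l^2 + 4.59*l - 1.28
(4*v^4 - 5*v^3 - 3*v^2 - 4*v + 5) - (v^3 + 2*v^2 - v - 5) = 4*v^4 - 6*v^3 - 5*v^2 - 3*v + 10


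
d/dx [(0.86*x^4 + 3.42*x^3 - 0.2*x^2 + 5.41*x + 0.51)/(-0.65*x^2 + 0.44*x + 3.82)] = (-1.118*x^5 - 1.0878*x^4 + 16.1504*x^3 + 42.6217*x^2 - 0.865*x + 20.4418)/(0.4225*x^4 - 0.572*x^3 - 4.7724*x^2 + 3.3616*x + 14.5924)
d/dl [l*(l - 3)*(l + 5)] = 3*l^2 + 4*l - 15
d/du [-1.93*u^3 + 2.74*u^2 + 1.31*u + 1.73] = -5.79*u^2 + 5.48*u + 1.31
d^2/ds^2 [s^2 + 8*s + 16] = 2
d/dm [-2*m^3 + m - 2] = 1 - 6*m^2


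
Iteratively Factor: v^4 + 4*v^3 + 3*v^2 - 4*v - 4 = (v - 1)*(v^3 + 5*v^2 + 8*v + 4) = (v - 1)*(v + 2)*(v^2 + 3*v + 2) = (v - 1)*(v + 2)^2*(v + 1)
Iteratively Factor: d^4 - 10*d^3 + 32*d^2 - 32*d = (d - 4)*(d^3 - 6*d^2 + 8*d) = (d - 4)*(d - 2)*(d^2 - 4*d) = d*(d - 4)*(d - 2)*(d - 4)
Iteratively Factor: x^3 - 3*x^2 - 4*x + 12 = (x - 2)*(x^2 - x - 6) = (x - 2)*(x + 2)*(x - 3)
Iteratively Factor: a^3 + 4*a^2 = (a + 4)*(a^2) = a*(a + 4)*(a)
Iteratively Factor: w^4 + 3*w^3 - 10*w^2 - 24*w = (w)*(w^3 + 3*w^2 - 10*w - 24) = w*(w + 4)*(w^2 - w - 6) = w*(w + 2)*(w + 4)*(w - 3)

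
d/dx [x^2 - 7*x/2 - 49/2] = 2*x - 7/2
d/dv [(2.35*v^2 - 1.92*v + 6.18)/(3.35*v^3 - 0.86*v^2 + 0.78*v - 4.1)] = (-7.8725*v^4 + 12.864*v^3 - 61.9272*v^2 - 8.6404*v + 3.0516)/(11.2225*v^6 - 5.762*v^5 + 5.9656*v^4 - 28.8116*v^3 + 7.6604*v^2 - 6.396*v + 16.81)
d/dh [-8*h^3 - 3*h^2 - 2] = 6*h*(-4*h - 1)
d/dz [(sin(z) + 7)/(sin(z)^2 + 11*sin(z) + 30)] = (-14*sin(z) + cos(z)^2 - 48)*cos(z)/(sin(z)^2 + 11*sin(z) + 30)^2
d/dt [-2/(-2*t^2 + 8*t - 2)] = 2*(2 - t)/(t^2 - 4*t + 1)^2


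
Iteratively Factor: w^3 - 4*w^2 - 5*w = (w - 5)*(w^2 + w) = w*(w - 5)*(w + 1)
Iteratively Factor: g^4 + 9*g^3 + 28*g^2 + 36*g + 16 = (g + 2)*(g^3 + 7*g^2 + 14*g + 8) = (g + 2)^2*(g^2 + 5*g + 4) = (g + 2)^2*(g + 4)*(g + 1)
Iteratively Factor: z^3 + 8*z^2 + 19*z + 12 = (z + 4)*(z^2 + 4*z + 3) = (z + 1)*(z + 4)*(z + 3)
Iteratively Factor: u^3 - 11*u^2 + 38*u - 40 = (u - 2)*(u^2 - 9*u + 20) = (u - 4)*(u - 2)*(u - 5)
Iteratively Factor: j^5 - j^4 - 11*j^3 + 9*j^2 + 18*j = (j)*(j^4 - j^3 - 11*j^2 + 9*j + 18) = j*(j + 1)*(j^3 - 2*j^2 - 9*j + 18) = j*(j + 1)*(j + 3)*(j^2 - 5*j + 6) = j*(j - 3)*(j + 1)*(j + 3)*(j - 2)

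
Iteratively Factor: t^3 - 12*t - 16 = (t - 4)*(t^2 + 4*t + 4) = (t - 4)*(t + 2)*(t + 2)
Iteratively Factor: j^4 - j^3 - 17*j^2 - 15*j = (j + 3)*(j^3 - 4*j^2 - 5*j) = (j - 5)*(j + 3)*(j^2 + j) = j*(j - 5)*(j + 3)*(j + 1)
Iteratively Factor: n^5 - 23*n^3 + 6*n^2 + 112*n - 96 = (n + 3)*(n^4 - 3*n^3 - 14*n^2 + 48*n - 32) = (n - 1)*(n + 3)*(n^3 - 2*n^2 - 16*n + 32) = (n - 4)*(n - 1)*(n + 3)*(n^2 + 2*n - 8) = (n - 4)*(n - 2)*(n - 1)*(n + 3)*(n + 4)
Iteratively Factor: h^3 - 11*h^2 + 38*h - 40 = (h - 5)*(h^2 - 6*h + 8) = (h - 5)*(h - 2)*(h - 4)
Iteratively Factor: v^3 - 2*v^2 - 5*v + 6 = (v + 2)*(v^2 - 4*v + 3) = (v - 3)*(v + 2)*(v - 1)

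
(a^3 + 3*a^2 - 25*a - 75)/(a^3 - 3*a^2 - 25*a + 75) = (a + 3)/(a - 3)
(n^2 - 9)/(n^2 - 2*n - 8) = (9 - n^2)/(-n^2 + 2*n + 8)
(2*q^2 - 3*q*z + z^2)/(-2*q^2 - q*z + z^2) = (-q + z)/(q + z)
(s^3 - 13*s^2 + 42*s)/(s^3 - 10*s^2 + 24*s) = (s - 7)/(s - 4)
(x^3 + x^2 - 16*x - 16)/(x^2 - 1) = (x^2 - 16)/(x - 1)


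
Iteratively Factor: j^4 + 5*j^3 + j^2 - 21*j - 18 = (j - 2)*(j^3 + 7*j^2 + 15*j + 9) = (j - 2)*(j + 3)*(j^2 + 4*j + 3) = (j - 2)*(j + 3)^2*(j + 1)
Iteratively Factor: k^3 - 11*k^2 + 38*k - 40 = (k - 4)*(k^2 - 7*k + 10) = (k - 4)*(k - 2)*(k - 5)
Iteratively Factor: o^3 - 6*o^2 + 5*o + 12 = (o - 4)*(o^2 - 2*o - 3) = (o - 4)*(o + 1)*(o - 3)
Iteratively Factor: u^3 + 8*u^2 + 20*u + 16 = (u + 2)*(u^2 + 6*u + 8) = (u + 2)*(u + 4)*(u + 2)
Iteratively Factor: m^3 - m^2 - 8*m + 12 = (m + 3)*(m^2 - 4*m + 4) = (m - 2)*(m + 3)*(m - 2)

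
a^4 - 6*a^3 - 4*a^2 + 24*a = a*(a - 6)*(a - 2)*(a + 2)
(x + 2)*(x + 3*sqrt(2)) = x^2 + 2*x + 3*sqrt(2)*x + 6*sqrt(2)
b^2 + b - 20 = (b - 4)*(b + 5)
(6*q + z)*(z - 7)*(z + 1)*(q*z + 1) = 6*q^2*z^3 - 36*q^2*z^2 - 42*q^2*z + q*z^4 - 6*q*z^3 - q*z^2 - 36*q*z - 42*q + z^3 - 6*z^2 - 7*z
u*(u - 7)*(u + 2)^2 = u^4 - 3*u^3 - 24*u^2 - 28*u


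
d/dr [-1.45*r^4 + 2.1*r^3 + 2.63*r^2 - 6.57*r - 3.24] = -5.8*r^3 + 6.3*r^2 + 5.26*r - 6.57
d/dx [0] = 0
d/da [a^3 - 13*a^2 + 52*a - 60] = 3*a^2 - 26*a + 52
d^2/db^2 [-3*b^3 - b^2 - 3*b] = -18*b - 2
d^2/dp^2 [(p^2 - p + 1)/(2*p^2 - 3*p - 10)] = 2*(2*p^3 + 72*p^2 - 78*p + 159)/(8*p^6 - 36*p^5 - 66*p^4 + 333*p^3 + 330*p^2 - 900*p - 1000)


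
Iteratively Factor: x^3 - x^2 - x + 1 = (x + 1)*(x^2 - 2*x + 1) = (x - 1)*(x + 1)*(x - 1)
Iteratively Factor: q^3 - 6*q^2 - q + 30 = (q - 5)*(q^2 - q - 6) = (q - 5)*(q + 2)*(q - 3)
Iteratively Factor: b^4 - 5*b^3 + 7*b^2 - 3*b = (b - 1)*(b^3 - 4*b^2 + 3*b) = b*(b - 1)*(b^2 - 4*b + 3) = b*(b - 1)^2*(b - 3)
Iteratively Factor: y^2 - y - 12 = (y - 4)*(y + 3)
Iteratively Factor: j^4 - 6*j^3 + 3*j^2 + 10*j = (j + 1)*(j^3 - 7*j^2 + 10*j) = (j - 5)*(j + 1)*(j^2 - 2*j) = (j - 5)*(j - 2)*(j + 1)*(j)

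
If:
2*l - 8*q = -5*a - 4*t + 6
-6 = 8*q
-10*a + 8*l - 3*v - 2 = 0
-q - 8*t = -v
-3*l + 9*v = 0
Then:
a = -167/1360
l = 15/136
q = -3/4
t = 107/1088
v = 5/136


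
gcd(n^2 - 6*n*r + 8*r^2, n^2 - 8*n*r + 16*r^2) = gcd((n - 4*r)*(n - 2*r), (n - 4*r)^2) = -n + 4*r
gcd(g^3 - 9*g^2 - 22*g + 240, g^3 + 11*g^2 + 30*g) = g + 5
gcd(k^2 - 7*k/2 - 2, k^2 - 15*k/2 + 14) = k - 4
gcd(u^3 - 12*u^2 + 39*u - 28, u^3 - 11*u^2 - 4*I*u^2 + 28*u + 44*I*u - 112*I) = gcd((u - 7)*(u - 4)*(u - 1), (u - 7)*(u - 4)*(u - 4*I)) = u^2 - 11*u + 28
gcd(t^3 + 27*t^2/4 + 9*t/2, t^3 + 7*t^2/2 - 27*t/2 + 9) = t + 6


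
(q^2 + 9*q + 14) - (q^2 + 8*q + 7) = q + 7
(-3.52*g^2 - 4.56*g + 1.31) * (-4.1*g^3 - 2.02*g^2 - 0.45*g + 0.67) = 14.432*g^5 + 25.8064*g^4 + 5.4242*g^3 - 2.9526*g^2 - 3.6447*g + 0.8777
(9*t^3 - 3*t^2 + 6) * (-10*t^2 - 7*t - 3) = -90*t^5 - 33*t^4 - 6*t^3 - 51*t^2 - 42*t - 18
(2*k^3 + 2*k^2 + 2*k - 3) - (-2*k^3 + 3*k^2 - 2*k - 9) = 4*k^3 - k^2 + 4*k + 6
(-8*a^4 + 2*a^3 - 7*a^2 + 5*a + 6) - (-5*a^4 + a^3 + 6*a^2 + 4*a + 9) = -3*a^4 + a^3 - 13*a^2 + a - 3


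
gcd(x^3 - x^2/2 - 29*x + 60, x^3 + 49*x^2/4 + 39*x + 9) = x + 6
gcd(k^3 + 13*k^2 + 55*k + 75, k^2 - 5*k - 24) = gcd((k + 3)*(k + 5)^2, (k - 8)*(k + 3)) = k + 3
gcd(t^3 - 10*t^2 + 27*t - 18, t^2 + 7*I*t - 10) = 1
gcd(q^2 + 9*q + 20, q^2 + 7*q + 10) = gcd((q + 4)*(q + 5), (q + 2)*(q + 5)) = q + 5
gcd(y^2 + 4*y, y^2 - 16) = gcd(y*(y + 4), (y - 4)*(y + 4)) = y + 4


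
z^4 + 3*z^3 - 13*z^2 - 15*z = z*(z - 3)*(z + 1)*(z + 5)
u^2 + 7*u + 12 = (u + 3)*(u + 4)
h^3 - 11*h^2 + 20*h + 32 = (h - 8)*(h - 4)*(h + 1)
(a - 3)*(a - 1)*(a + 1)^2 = a^4 - 2*a^3 - 4*a^2 + 2*a + 3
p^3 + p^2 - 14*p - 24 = (p - 4)*(p + 2)*(p + 3)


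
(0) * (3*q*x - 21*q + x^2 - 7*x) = 0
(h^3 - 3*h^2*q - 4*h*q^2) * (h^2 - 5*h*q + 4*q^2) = h^5 - 8*h^4*q + 15*h^3*q^2 + 8*h^2*q^3 - 16*h*q^4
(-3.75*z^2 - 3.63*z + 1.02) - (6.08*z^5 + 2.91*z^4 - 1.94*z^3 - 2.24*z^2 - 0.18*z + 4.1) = -6.08*z^5 - 2.91*z^4 + 1.94*z^3 - 1.51*z^2 - 3.45*z - 3.08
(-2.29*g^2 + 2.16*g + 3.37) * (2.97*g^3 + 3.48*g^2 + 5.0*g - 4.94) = -6.8013*g^5 - 1.554*g^4 + 6.0757*g^3 + 33.8402*g^2 + 6.1796*g - 16.6478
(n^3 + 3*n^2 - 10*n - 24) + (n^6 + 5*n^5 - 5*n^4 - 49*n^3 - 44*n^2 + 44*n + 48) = n^6 + 5*n^5 - 5*n^4 - 48*n^3 - 41*n^2 + 34*n + 24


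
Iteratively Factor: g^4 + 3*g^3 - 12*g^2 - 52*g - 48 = (g - 4)*(g^3 + 7*g^2 + 16*g + 12) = (g - 4)*(g + 3)*(g^2 + 4*g + 4) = (g - 4)*(g + 2)*(g + 3)*(g + 2)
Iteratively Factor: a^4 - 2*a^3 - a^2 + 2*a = (a - 2)*(a^3 - a) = a*(a - 2)*(a^2 - 1) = a*(a - 2)*(a + 1)*(a - 1)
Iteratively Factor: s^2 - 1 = (s - 1)*(s + 1)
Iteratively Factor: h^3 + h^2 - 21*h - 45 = (h - 5)*(h^2 + 6*h + 9) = (h - 5)*(h + 3)*(h + 3)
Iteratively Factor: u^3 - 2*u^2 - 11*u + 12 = (u + 3)*(u^2 - 5*u + 4) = (u - 4)*(u + 3)*(u - 1)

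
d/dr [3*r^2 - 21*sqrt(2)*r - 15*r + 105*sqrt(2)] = 6*r - 21*sqrt(2) - 15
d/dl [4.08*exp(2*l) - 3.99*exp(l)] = (8.16*exp(l) - 3.99)*exp(l)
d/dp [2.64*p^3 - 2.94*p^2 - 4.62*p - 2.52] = 7.92*p^2 - 5.88*p - 4.62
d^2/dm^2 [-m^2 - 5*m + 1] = -2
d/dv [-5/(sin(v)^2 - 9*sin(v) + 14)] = 5*(2*sin(v) - 9)*cos(v)/(sin(v)^2 - 9*sin(v) + 14)^2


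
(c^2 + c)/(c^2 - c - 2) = c/(c - 2)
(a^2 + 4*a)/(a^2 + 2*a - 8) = a/(a - 2)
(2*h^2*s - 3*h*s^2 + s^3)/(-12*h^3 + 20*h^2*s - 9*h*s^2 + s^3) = s/(-6*h + s)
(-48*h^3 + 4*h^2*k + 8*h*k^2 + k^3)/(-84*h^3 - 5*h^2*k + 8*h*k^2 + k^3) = (12*h^2 - 4*h*k - k^2)/(21*h^2 - 4*h*k - k^2)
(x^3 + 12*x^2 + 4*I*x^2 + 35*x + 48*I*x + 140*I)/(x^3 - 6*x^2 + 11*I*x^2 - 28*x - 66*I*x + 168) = (x^2 + 12*x + 35)/(x^2 + x*(-6 + 7*I) - 42*I)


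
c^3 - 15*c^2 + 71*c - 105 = (c - 7)*(c - 5)*(c - 3)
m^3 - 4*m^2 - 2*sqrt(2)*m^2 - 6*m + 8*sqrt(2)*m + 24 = (m - 4)*(m - 3*sqrt(2))*(m + sqrt(2))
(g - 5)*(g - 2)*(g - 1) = g^3 - 8*g^2 + 17*g - 10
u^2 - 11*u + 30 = (u - 6)*(u - 5)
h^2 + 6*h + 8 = (h + 2)*(h + 4)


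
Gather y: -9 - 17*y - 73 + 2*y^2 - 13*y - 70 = 2*y^2 - 30*y - 152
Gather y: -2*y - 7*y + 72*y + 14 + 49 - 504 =63*y - 441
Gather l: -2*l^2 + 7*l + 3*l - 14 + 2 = -2*l^2 + 10*l - 12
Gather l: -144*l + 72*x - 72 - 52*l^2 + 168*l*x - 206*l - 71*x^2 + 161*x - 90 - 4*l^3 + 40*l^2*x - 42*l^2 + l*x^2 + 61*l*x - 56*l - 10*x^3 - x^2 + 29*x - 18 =-4*l^3 + l^2*(40*x - 94) + l*(x^2 + 229*x - 406) - 10*x^3 - 72*x^2 + 262*x - 180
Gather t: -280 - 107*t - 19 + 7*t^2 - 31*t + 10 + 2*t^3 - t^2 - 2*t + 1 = 2*t^3 + 6*t^2 - 140*t - 288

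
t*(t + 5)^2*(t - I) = t^4 + 10*t^3 - I*t^3 + 25*t^2 - 10*I*t^2 - 25*I*t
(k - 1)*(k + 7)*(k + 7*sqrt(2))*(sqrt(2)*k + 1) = sqrt(2)*k^4 + 6*sqrt(2)*k^3 + 15*k^3 + 90*k^2 - 105*k + 42*sqrt(2)*k - 49*sqrt(2)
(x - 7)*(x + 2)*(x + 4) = x^3 - x^2 - 34*x - 56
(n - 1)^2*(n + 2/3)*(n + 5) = n^4 + 11*n^3/3 - 7*n^2 - n + 10/3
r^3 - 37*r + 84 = (r - 4)*(r - 3)*(r + 7)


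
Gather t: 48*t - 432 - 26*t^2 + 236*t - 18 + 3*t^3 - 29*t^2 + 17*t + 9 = 3*t^3 - 55*t^2 + 301*t - 441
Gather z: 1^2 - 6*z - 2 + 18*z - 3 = 12*z - 4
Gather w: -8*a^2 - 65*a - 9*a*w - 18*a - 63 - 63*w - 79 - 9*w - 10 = -8*a^2 - 83*a + w*(-9*a - 72) - 152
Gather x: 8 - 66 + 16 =-42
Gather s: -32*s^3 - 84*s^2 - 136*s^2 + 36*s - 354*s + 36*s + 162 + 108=-32*s^3 - 220*s^2 - 282*s + 270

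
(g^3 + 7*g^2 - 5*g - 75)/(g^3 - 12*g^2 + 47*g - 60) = (g^2 + 10*g + 25)/(g^2 - 9*g + 20)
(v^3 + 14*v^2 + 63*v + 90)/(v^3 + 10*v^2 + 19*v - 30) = (v + 3)/(v - 1)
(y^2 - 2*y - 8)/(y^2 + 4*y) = (y^2 - 2*y - 8)/(y*(y + 4))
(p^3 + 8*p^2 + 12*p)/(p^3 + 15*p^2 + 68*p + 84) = p/(p + 7)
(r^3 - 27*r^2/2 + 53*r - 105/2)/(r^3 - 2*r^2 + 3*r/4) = 2*(r^2 - 12*r + 35)/(r*(2*r - 1))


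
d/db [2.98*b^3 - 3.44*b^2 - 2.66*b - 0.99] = 8.94*b^2 - 6.88*b - 2.66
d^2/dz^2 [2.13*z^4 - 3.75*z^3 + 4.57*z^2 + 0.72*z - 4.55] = 25.56*z^2 - 22.5*z + 9.14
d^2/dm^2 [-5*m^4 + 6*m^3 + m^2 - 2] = -60*m^2 + 36*m + 2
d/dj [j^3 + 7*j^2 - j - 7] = 3*j^2 + 14*j - 1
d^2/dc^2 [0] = 0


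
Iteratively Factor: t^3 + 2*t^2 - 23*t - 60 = (t + 3)*(t^2 - t - 20) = (t + 3)*(t + 4)*(t - 5)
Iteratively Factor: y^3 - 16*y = (y - 4)*(y^2 + 4*y) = (y - 4)*(y + 4)*(y)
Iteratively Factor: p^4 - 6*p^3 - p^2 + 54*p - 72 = (p - 4)*(p^3 - 2*p^2 - 9*p + 18) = (p - 4)*(p - 2)*(p^2 - 9) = (p - 4)*(p - 2)*(p + 3)*(p - 3)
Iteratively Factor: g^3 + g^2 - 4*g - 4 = (g + 2)*(g^2 - g - 2) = (g - 2)*(g + 2)*(g + 1)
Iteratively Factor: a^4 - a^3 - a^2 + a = (a)*(a^3 - a^2 - a + 1) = a*(a - 1)*(a^2 - 1) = a*(a - 1)*(a + 1)*(a - 1)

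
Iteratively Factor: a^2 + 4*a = (a)*(a + 4)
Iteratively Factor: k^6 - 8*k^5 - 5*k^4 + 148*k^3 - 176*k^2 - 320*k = (k - 5)*(k^5 - 3*k^4 - 20*k^3 + 48*k^2 + 64*k) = (k - 5)*(k + 1)*(k^4 - 4*k^3 - 16*k^2 + 64*k) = (k - 5)*(k - 4)*(k + 1)*(k^3 - 16*k) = (k - 5)*(k - 4)^2*(k + 1)*(k^2 + 4*k) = k*(k - 5)*(k - 4)^2*(k + 1)*(k + 4)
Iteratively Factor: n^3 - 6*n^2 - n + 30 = (n - 5)*(n^2 - n - 6) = (n - 5)*(n + 2)*(n - 3)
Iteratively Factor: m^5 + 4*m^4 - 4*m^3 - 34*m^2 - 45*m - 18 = (m + 3)*(m^4 + m^3 - 7*m^2 - 13*m - 6) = (m + 1)*(m + 3)*(m^3 - 7*m - 6) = (m + 1)*(m + 2)*(m + 3)*(m^2 - 2*m - 3) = (m - 3)*(m + 1)*(m + 2)*(m + 3)*(m + 1)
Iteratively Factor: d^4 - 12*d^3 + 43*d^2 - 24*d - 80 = (d - 4)*(d^3 - 8*d^2 + 11*d + 20) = (d - 4)*(d + 1)*(d^2 - 9*d + 20) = (d - 5)*(d - 4)*(d + 1)*(d - 4)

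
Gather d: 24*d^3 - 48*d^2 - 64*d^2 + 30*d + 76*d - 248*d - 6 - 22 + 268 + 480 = 24*d^3 - 112*d^2 - 142*d + 720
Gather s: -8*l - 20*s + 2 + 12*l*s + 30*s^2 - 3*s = -8*l + 30*s^2 + s*(12*l - 23) + 2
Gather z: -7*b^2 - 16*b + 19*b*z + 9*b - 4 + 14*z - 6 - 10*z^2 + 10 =-7*b^2 - 7*b - 10*z^2 + z*(19*b + 14)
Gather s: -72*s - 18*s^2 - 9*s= -18*s^2 - 81*s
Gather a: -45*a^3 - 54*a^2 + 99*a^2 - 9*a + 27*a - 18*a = -45*a^3 + 45*a^2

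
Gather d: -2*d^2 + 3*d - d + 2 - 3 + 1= -2*d^2 + 2*d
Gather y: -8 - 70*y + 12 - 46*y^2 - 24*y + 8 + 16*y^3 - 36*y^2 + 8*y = 16*y^3 - 82*y^2 - 86*y + 12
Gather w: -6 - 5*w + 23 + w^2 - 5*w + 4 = w^2 - 10*w + 21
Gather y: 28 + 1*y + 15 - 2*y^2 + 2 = -2*y^2 + y + 45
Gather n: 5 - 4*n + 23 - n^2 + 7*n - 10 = -n^2 + 3*n + 18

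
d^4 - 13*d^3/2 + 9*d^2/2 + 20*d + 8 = (d - 4)^2*(d + 1/2)*(d + 1)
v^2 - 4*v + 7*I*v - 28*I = (v - 4)*(v + 7*I)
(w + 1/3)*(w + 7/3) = w^2 + 8*w/3 + 7/9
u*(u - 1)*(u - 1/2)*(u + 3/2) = u^4 - 7*u^2/4 + 3*u/4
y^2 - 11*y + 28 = (y - 7)*(y - 4)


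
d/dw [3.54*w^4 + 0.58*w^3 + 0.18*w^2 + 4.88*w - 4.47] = 14.16*w^3 + 1.74*w^2 + 0.36*w + 4.88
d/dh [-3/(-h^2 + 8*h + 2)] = 6*(4 - h)/(-h^2 + 8*h + 2)^2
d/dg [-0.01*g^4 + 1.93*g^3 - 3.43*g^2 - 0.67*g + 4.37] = -0.04*g^3 + 5.79*g^2 - 6.86*g - 0.67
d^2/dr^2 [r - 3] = 0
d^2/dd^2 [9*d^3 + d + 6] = 54*d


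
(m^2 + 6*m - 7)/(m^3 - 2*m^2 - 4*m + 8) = (m^2 + 6*m - 7)/(m^3 - 2*m^2 - 4*m + 8)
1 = 1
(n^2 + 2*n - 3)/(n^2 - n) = (n + 3)/n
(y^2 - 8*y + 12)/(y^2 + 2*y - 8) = (y - 6)/(y + 4)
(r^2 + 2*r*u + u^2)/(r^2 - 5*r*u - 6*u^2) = (r + u)/(r - 6*u)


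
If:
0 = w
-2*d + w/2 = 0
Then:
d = 0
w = 0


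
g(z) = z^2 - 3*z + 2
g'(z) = 2*z - 3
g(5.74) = 17.73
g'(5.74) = 8.48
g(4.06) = 6.30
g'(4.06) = 5.12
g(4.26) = 7.37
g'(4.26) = 5.52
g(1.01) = -0.01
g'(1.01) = -0.98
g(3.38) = 3.28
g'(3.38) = 3.76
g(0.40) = 0.96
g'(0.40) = -2.20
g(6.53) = 25.05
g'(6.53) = 10.06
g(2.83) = 1.52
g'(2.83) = 2.66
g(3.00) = 2.00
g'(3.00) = 3.00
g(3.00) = 2.00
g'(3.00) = 3.00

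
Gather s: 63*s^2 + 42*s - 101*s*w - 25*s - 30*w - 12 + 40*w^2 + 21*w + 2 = 63*s^2 + s*(17 - 101*w) + 40*w^2 - 9*w - 10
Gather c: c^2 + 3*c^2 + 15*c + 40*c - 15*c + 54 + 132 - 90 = 4*c^2 + 40*c + 96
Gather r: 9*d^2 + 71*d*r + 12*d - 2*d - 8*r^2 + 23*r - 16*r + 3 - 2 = 9*d^2 + 10*d - 8*r^2 + r*(71*d + 7) + 1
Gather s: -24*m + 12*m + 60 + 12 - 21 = 51 - 12*m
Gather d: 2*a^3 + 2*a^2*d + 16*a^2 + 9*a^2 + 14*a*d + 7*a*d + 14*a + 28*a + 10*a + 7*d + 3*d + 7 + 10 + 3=2*a^3 + 25*a^2 + 52*a + d*(2*a^2 + 21*a + 10) + 20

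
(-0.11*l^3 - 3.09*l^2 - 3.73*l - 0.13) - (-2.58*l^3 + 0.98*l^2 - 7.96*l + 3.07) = 2.47*l^3 - 4.07*l^2 + 4.23*l - 3.2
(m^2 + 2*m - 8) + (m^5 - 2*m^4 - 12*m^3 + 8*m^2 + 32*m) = m^5 - 2*m^4 - 12*m^3 + 9*m^2 + 34*m - 8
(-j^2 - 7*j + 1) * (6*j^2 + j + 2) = -6*j^4 - 43*j^3 - 3*j^2 - 13*j + 2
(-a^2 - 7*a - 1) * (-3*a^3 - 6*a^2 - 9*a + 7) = 3*a^5 + 27*a^4 + 54*a^3 + 62*a^2 - 40*a - 7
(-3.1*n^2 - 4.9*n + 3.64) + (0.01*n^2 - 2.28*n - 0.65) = -3.09*n^2 - 7.18*n + 2.99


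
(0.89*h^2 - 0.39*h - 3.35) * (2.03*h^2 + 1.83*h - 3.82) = 1.8067*h^4 + 0.837*h^3 - 10.914*h^2 - 4.6407*h + 12.797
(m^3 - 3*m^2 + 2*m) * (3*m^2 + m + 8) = 3*m^5 - 8*m^4 + 11*m^3 - 22*m^2 + 16*m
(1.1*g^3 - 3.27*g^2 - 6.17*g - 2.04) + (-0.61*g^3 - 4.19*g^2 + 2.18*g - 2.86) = 0.49*g^3 - 7.46*g^2 - 3.99*g - 4.9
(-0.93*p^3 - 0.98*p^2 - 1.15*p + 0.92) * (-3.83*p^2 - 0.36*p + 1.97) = 3.5619*p^5 + 4.0882*p^4 + 2.9252*p^3 - 5.0402*p^2 - 2.5967*p + 1.8124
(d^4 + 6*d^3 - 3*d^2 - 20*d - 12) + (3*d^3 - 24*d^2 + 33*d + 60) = d^4 + 9*d^3 - 27*d^2 + 13*d + 48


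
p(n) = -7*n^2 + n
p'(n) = 1 - 14*n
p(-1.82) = -25.01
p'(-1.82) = 26.48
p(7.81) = -419.16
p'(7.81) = -108.34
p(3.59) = -86.63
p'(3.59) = -49.26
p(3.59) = -86.63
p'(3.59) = -49.26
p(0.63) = -2.15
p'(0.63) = -7.82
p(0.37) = -0.59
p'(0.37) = -4.18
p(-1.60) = -19.52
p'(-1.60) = 23.40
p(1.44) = -13.08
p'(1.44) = -19.16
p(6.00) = -246.00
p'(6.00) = -83.00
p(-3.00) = -66.00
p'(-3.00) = 43.00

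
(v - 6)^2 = v^2 - 12*v + 36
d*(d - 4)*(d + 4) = d^3 - 16*d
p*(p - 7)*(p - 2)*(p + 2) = p^4 - 7*p^3 - 4*p^2 + 28*p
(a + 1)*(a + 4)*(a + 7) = a^3 + 12*a^2 + 39*a + 28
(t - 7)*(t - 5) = t^2 - 12*t + 35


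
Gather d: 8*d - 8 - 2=8*d - 10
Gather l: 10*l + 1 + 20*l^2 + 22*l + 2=20*l^2 + 32*l + 3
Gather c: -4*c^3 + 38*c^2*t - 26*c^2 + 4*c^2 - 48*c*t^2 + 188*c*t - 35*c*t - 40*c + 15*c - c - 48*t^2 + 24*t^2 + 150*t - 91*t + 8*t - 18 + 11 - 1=-4*c^3 + c^2*(38*t - 22) + c*(-48*t^2 + 153*t - 26) - 24*t^2 + 67*t - 8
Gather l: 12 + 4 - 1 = 15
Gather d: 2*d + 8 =2*d + 8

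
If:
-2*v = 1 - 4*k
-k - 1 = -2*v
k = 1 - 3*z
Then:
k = 2/3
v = 5/6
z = 1/9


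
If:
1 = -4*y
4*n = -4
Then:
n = -1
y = -1/4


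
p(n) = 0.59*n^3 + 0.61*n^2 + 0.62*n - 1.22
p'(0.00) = 0.62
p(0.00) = -1.22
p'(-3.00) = 12.89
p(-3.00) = -13.52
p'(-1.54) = 2.94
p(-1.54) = -2.88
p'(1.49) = 6.37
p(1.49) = 3.01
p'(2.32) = 12.98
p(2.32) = 10.87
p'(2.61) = 15.86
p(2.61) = 15.04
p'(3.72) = 29.65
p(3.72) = 39.90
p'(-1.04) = 1.27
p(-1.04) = -1.87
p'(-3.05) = 13.36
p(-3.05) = -14.18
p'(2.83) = 18.25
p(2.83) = 18.79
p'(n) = 1.77*n^2 + 1.22*n + 0.62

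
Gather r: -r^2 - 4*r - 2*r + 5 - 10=-r^2 - 6*r - 5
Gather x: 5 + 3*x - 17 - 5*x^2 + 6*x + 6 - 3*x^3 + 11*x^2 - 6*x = -3*x^3 + 6*x^2 + 3*x - 6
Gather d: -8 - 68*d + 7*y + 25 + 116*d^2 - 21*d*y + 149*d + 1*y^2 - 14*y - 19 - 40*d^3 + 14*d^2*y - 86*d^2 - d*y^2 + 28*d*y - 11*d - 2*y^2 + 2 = -40*d^3 + d^2*(14*y + 30) + d*(-y^2 + 7*y + 70) - y^2 - 7*y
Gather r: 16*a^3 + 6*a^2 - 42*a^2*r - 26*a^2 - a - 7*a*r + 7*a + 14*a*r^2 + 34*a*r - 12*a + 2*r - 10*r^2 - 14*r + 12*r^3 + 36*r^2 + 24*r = 16*a^3 - 20*a^2 - 6*a + 12*r^3 + r^2*(14*a + 26) + r*(-42*a^2 + 27*a + 12)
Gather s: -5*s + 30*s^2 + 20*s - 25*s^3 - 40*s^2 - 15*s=-25*s^3 - 10*s^2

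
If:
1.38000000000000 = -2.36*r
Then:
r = -0.58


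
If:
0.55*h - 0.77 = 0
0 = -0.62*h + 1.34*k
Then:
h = 1.40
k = 0.65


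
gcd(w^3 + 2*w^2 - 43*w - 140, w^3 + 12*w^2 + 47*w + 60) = w^2 + 9*w + 20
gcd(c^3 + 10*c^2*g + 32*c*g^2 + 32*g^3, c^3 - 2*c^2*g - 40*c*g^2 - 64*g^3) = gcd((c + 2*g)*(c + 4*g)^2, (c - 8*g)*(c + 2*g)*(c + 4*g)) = c^2 + 6*c*g + 8*g^2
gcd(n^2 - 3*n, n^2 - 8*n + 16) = 1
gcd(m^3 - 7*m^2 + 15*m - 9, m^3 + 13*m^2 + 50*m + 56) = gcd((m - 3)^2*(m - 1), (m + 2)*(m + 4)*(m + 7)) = 1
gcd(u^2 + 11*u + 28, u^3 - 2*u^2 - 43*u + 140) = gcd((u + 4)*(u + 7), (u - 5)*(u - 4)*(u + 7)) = u + 7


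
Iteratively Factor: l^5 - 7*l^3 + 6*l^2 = (l - 2)*(l^4 + 2*l^3 - 3*l^2) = (l - 2)*(l + 3)*(l^3 - l^2) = l*(l - 2)*(l + 3)*(l^2 - l) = l^2*(l - 2)*(l + 3)*(l - 1)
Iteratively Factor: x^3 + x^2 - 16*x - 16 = (x + 4)*(x^2 - 3*x - 4) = (x + 1)*(x + 4)*(x - 4)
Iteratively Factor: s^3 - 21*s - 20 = (s + 1)*(s^2 - s - 20) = (s + 1)*(s + 4)*(s - 5)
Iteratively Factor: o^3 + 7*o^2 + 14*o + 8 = (o + 4)*(o^2 + 3*o + 2) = (o + 1)*(o + 4)*(o + 2)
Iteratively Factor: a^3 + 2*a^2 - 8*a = (a + 4)*(a^2 - 2*a) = a*(a + 4)*(a - 2)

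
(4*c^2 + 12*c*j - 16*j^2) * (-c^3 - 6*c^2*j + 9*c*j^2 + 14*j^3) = -4*c^5 - 36*c^4*j - 20*c^3*j^2 + 260*c^2*j^3 + 24*c*j^4 - 224*j^5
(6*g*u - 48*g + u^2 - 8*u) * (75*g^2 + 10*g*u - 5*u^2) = 450*g^3*u - 3600*g^3 + 135*g^2*u^2 - 1080*g^2*u - 20*g*u^3 + 160*g*u^2 - 5*u^4 + 40*u^3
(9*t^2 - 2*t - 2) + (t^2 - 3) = 10*t^2 - 2*t - 5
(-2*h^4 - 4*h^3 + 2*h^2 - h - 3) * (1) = -2*h^4 - 4*h^3 + 2*h^2 - h - 3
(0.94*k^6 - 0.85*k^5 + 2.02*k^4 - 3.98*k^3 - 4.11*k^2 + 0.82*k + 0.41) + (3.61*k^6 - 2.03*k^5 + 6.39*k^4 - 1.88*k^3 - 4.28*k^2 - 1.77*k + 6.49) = 4.55*k^6 - 2.88*k^5 + 8.41*k^4 - 5.86*k^3 - 8.39*k^2 - 0.95*k + 6.9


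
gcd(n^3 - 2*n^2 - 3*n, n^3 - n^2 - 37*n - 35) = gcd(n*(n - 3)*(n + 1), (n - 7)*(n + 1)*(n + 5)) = n + 1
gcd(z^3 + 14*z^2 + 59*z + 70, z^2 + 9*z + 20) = z + 5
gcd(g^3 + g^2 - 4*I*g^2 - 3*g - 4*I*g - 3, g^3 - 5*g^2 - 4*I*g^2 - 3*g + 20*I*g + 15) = g^2 - 4*I*g - 3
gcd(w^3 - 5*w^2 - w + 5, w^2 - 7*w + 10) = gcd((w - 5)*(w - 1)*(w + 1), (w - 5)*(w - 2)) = w - 5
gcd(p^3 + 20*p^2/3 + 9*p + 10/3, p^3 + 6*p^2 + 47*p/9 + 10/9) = p^2 + 17*p/3 + 10/3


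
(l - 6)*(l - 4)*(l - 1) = l^3 - 11*l^2 + 34*l - 24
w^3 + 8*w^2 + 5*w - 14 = (w - 1)*(w + 2)*(w + 7)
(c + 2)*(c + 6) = c^2 + 8*c + 12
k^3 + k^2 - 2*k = k*(k - 1)*(k + 2)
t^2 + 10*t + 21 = (t + 3)*(t + 7)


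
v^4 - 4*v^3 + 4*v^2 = v^2*(v - 2)^2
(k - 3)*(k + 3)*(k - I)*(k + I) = k^4 - 8*k^2 - 9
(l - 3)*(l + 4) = l^2 + l - 12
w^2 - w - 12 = (w - 4)*(w + 3)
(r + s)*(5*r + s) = 5*r^2 + 6*r*s + s^2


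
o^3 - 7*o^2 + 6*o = o*(o - 6)*(o - 1)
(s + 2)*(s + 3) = s^2 + 5*s + 6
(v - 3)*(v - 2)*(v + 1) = v^3 - 4*v^2 + v + 6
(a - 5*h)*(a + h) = a^2 - 4*a*h - 5*h^2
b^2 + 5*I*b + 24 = (b - 3*I)*(b + 8*I)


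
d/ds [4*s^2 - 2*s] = 8*s - 2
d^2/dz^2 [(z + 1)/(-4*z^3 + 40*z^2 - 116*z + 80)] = (-(z + 1)*(3*z^2 - 20*z + 29)^2 + (3*z^2 - 20*z + (z + 1)*(3*z - 10) + 29)*(z^3 - 10*z^2 + 29*z - 20))/(2*(z^3 - 10*z^2 + 29*z - 20)^3)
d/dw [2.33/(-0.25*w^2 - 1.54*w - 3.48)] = (1.165*w + 3.5882)/(0.25*w^2 + 1.54*w + 3.48)^2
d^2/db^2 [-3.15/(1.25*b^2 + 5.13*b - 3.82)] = (9.84375*b^2 + 40.39875*b - 3.15*(2.5*b + 5.13)*(5.0*b + 10.26) - 30.0825)/(1.25*b^2 + 5.13*b - 3.82)^3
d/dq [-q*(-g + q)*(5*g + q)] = 5*g^2 - 8*g*q - 3*q^2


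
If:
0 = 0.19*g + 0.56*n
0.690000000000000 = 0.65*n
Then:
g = -3.13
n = 1.06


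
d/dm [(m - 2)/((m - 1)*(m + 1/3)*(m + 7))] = 3*(-6*m^3 - m^2 + 76*m - 37)/(9*m^6 + 114*m^5 + 271*m^4 - 612*m^3 - 41*m^2 + 210*m + 49)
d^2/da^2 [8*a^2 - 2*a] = 16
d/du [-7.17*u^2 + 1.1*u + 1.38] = 1.1 - 14.34*u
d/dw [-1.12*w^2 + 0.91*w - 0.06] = 0.91 - 2.24*w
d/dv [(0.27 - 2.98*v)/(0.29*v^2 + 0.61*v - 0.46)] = (0.8642*v^2 - 0.1566*v + 1.2061)/(0.0841*v^4 + 0.3538*v^3 + 0.1053*v^2 - 0.5612*v + 0.2116)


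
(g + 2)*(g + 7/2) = g^2 + 11*g/2 + 7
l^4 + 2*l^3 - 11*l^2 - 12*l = l*(l - 3)*(l + 1)*(l + 4)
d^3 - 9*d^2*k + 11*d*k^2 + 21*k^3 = (d - 7*k)*(d - 3*k)*(d + k)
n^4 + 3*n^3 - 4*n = n*(n - 1)*(n + 2)^2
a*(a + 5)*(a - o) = a^3 - a^2*o + 5*a^2 - 5*a*o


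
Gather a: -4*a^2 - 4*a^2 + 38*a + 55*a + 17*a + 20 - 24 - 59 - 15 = -8*a^2 + 110*a - 78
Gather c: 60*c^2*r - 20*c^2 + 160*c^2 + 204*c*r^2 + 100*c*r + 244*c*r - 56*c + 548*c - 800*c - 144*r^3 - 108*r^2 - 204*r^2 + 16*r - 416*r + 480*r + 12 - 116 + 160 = c^2*(60*r + 140) + c*(204*r^2 + 344*r - 308) - 144*r^3 - 312*r^2 + 80*r + 56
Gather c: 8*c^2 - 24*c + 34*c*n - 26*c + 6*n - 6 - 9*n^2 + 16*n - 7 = 8*c^2 + c*(34*n - 50) - 9*n^2 + 22*n - 13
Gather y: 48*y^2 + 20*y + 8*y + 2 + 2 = 48*y^2 + 28*y + 4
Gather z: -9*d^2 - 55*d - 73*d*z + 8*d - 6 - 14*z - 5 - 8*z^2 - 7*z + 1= -9*d^2 - 47*d - 8*z^2 + z*(-73*d - 21) - 10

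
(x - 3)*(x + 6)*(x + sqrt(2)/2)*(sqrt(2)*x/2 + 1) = sqrt(2)*x^4/2 + 3*x^3/2 + 3*sqrt(2)*x^3/2 - 17*sqrt(2)*x^2/2 + 9*x^2/2 - 27*x + 3*sqrt(2)*x/2 - 9*sqrt(2)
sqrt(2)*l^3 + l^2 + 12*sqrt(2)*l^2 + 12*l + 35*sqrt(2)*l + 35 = (l + 5)*(l + 7)*(sqrt(2)*l + 1)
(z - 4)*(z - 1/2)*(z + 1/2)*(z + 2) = z^4 - 2*z^3 - 33*z^2/4 + z/2 + 2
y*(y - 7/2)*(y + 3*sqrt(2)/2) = y^3 - 7*y^2/2 + 3*sqrt(2)*y^2/2 - 21*sqrt(2)*y/4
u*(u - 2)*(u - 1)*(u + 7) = u^4 + 4*u^3 - 19*u^2 + 14*u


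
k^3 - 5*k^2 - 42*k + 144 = (k - 8)*(k - 3)*(k + 6)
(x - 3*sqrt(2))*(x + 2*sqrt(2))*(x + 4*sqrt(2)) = x^3 + 3*sqrt(2)*x^2 - 20*x - 48*sqrt(2)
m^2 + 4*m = m*(m + 4)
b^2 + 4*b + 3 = (b + 1)*(b + 3)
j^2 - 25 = (j - 5)*(j + 5)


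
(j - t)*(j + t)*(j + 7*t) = j^3 + 7*j^2*t - j*t^2 - 7*t^3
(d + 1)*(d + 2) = d^2 + 3*d + 2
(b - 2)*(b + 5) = b^2 + 3*b - 10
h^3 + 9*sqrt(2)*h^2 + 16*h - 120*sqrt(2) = (h - 2*sqrt(2))*(h + 5*sqrt(2))*(h + 6*sqrt(2))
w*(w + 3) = w^2 + 3*w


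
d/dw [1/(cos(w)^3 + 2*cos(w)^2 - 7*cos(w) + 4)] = (3*cos(w) + 7)*sin(w)/((cos(w) - 1)^3*(cos(w) + 4)^2)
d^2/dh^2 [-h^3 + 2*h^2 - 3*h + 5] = 4 - 6*h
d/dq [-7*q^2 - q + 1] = -14*q - 1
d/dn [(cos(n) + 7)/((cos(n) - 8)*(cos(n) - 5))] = (cos(n)^2 + 14*cos(n) - 131)*sin(n)/((cos(n) - 8)^2*(cos(n) - 5)^2)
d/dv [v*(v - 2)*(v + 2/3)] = 3*v^2 - 8*v/3 - 4/3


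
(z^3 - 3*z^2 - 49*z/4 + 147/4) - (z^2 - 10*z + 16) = z^3 - 4*z^2 - 9*z/4 + 83/4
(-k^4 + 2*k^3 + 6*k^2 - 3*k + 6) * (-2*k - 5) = 2*k^5 + k^4 - 22*k^3 - 24*k^2 + 3*k - 30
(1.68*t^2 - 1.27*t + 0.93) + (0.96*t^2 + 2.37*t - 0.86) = 2.64*t^2 + 1.1*t + 0.0700000000000001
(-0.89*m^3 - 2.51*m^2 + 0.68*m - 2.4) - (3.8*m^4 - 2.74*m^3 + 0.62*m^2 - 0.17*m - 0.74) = -3.8*m^4 + 1.85*m^3 - 3.13*m^2 + 0.85*m - 1.66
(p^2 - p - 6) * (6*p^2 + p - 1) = 6*p^4 - 5*p^3 - 38*p^2 - 5*p + 6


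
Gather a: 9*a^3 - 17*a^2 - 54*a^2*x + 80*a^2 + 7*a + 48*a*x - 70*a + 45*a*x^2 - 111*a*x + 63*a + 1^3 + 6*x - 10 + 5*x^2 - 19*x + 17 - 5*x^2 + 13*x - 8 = 9*a^3 + a^2*(63 - 54*x) + a*(45*x^2 - 63*x)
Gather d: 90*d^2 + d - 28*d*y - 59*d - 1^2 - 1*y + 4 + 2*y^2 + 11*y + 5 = 90*d^2 + d*(-28*y - 58) + 2*y^2 + 10*y + 8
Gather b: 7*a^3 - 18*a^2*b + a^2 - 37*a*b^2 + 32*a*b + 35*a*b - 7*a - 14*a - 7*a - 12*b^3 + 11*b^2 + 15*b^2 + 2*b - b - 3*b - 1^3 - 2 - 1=7*a^3 + a^2 - 28*a - 12*b^3 + b^2*(26 - 37*a) + b*(-18*a^2 + 67*a - 2) - 4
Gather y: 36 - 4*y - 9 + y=27 - 3*y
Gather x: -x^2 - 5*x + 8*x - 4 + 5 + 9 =-x^2 + 3*x + 10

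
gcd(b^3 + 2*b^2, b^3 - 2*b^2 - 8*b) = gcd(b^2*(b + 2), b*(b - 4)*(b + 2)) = b^2 + 2*b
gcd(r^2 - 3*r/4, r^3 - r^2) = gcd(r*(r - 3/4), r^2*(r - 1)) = r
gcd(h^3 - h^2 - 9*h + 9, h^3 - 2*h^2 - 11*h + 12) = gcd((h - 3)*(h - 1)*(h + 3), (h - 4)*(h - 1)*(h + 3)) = h^2 + 2*h - 3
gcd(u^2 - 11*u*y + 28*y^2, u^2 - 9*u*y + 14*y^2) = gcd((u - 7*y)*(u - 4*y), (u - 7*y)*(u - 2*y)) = -u + 7*y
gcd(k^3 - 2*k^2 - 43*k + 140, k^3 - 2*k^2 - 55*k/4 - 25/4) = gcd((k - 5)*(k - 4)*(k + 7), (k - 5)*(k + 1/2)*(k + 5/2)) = k - 5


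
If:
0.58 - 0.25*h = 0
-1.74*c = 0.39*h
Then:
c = -0.52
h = 2.32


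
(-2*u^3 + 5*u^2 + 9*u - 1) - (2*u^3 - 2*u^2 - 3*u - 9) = -4*u^3 + 7*u^2 + 12*u + 8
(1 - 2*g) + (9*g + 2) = 7*g + 3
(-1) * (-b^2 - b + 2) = b^2 + b - 2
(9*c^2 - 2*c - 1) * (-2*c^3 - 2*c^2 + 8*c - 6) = -18*c^5 - 14*c^4 + 78*c^3 - 68*c^2 + 4*c + 6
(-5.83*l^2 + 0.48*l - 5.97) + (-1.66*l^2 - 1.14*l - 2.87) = -7.49*l^2 - 0.66*l - 8.84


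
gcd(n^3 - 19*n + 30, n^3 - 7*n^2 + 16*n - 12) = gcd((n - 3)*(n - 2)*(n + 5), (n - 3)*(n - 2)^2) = n^2 - 5*n + 6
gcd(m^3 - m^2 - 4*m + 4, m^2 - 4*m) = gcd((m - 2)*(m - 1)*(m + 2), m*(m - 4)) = 1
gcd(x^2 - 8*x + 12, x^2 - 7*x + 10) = x - 2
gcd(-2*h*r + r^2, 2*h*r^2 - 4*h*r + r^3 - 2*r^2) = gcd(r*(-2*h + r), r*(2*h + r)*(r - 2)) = r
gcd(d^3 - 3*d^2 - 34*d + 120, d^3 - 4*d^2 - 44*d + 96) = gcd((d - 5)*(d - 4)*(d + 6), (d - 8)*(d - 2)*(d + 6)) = d + 6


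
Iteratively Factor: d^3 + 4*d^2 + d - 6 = (d + 3)*(d^2 + d - 2) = (d - 1)*(d + 3)*(d + 2)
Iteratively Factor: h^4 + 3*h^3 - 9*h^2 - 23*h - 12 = (h + 1)*(h^3 + 2*h^2 - 11*h - 12) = (h - 3)*(h + 1)*(h^2 + 5*h + 4) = (h - 3)*(h + 1)*(h + 4)*(h + 1)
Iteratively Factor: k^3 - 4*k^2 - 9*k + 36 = (k + 3)*(k^2 - 7*k + 12) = (k - 4)*(k + 3)*(k - 3)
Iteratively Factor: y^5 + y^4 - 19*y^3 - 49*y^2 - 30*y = (y - 5)*(y^4 + 6*y^3 + 11*y^2 + 6*y) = (y - 5)*(y + 3)*(y^3 + 3*y^2 + 2*y) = (y - 5)*(y + 1)*(y + 3)*(y^2 + 2*y) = (y - 5)*(y + 1)*(y + 2)*(y + 3)*(y)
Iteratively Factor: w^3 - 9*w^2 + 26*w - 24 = (w - 3)*(w^2 - 6*w + 8) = (w - 3)*(w - 2)*(w - 4)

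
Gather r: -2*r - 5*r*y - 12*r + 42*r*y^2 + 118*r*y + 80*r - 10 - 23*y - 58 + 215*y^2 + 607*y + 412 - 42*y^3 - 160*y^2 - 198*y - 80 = r*(42*y^2 + 113*y + 66) - 42*y^3 + 55*y^2 + 386*y + 264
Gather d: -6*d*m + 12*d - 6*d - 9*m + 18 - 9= d*(6 - 6*m) - 9*m + 9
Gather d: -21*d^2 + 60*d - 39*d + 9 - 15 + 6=-21*d^2 + 21*d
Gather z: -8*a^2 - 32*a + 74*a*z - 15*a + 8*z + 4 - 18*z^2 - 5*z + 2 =-8*a^2 - 47*a - 18*z^2 + z*(74*a + 3) + 6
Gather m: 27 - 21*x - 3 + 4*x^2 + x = 4*x^2 - 20*x + 24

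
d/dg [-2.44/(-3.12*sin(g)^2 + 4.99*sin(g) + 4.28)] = (12.1756 - 15.2256*sin(g))*cos(g)/(-3.12*sin(g)^2 + 4.99*sin(g) + 4.28)^2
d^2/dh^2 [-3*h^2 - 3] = -6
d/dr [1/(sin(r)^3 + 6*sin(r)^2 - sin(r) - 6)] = (-3*sin(r)^2 - 12*sin(r) + 1)/((sin(r) + 6)^2*cos(r)^3)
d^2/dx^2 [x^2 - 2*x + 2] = 2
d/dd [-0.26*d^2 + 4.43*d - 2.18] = 4.43 - 0.52*d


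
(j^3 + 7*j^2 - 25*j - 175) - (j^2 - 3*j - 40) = j^3 + 6*j^2 - 22*j - 135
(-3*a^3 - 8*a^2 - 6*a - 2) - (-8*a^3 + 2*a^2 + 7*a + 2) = 5*a^3 - 10*a^2 - 13*a - 4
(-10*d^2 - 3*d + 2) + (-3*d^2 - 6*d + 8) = -13*d^2 - 9*d + 10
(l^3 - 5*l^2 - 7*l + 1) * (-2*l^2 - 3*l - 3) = -2*l^5 + 7*l^4 + 26*l^3 + 34*l^2 + 18*l - 3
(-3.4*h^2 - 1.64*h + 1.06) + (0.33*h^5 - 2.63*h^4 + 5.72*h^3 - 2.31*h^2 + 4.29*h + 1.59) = 0.33*h^5 - 2.63*h^4 + 5.72*h^3 - 5.71*h^2 + 2.65*h + 2.65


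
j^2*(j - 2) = j^3 - 2*j^2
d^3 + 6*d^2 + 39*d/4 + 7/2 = (d + 1/2)*(d + 2)*(d + 7/2)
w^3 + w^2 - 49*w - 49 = (w - 7)*(w + 1)*(w + 7)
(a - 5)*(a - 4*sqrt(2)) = a^2 - 4*sqrt(2)*a - 5*a + 20*sqrt(2)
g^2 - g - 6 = (g - 3)*(g + 2)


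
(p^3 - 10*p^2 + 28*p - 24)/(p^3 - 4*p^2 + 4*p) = (p - 6)/p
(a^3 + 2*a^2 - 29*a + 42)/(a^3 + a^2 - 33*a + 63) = (a - 2)/(a - 3)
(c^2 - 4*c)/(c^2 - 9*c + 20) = c/(c - 5)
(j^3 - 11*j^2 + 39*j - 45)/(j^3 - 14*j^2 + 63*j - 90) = (j - 3)/(j - 6)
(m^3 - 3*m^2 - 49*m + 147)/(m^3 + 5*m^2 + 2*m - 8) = (m^3 - 3*m^2 - 49*m + 147)/(m^3 + 5*m^2 + 2*m - 8)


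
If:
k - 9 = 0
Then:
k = 9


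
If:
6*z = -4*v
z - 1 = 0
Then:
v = -3/2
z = 1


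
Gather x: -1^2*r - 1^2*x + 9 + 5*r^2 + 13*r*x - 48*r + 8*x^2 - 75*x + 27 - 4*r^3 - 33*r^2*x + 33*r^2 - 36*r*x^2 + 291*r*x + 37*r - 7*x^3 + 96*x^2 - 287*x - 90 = -4*r^3 + 38*r^2 - 12*r - 7*x^3 + x^2*(104 - 36*r) + x*(-33*r^2 + 304*r - 363) - 54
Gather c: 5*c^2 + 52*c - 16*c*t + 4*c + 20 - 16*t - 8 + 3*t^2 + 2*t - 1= 5*c^2 + c*(56 - 16*t) + 3*t^2 - 14*t + 11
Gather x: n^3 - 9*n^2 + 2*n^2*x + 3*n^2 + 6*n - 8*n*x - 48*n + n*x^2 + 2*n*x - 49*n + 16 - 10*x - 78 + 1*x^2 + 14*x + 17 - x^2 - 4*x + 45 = n^3 - 6*n^2 + n*x^2 - 91*n + x*(2*n^2 - 6*n)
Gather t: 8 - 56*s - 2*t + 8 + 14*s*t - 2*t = -56*s + t*(14*s - 4) + 16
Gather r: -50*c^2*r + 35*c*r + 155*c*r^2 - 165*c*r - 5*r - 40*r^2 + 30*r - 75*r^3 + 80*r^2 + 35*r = -75*r^3 + r^2*(155*c + 40) + r*(-50*c^2 - 130*c + 60)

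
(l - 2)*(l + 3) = l^2 + l - 6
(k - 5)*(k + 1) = k^2 - 4*k - 5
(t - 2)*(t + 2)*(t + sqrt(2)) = t^3 + sqrt(2)*t^2 - 4*t - 4*sqrt(2)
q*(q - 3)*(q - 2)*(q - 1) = q^4 - 6*q^3 + 11*q^2 - 6*q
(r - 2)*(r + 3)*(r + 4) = r^3 + 5*r^2 - 2*r - 24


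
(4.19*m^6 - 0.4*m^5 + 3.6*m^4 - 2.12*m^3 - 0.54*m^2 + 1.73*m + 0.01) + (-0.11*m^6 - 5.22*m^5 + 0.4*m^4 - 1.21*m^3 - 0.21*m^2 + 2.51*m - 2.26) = 4.08*m^6 - 5.62*m^5 + 4.0*m^4 - 3.33*m^3 - 0.75*m^2 + 4.24*m - 2.25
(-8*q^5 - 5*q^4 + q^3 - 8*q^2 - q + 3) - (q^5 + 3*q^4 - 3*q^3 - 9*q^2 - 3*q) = -9*q^5 - 8*q^4 + 4*q^3 + q^2 + 2*q + 3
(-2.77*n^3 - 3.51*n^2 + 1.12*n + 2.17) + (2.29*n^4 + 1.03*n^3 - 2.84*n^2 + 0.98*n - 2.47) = 2.29*n^4 - 1.74*n^3 - 6.35*n^2 + 2.1*n - 0.3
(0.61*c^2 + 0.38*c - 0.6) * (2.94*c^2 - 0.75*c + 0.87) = 1.7934*c^4 + 0.6597*c^3 - 1.5183*c^2 + 0.7806*c - 0.522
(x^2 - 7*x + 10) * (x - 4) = x^3 - 11*x^2 + 38*x - 40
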